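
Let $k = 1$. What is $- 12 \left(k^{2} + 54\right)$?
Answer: $-660$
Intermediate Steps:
$- 12 \left(k^{2} + 54\right) = - 12 \left(1^{2} + 54\right) = - 12 \left(1 + 54\right) = \left(-12\right) 55 = -660$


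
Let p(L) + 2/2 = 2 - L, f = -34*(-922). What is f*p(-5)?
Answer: 188088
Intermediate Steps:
f = 31348
p(L) = 1 - L (p(L) = -1 + (2 - L) = 1 - L)
f*p(-5) = 31348*(1 - 1*(-5)) = 31348*(1 + 5) = 31348*6 = 188088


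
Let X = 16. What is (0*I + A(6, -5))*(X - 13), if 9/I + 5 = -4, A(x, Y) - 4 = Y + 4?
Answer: 9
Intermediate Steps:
A(x, Y) = 8 + Y (A(x, Y) = 4 + (Y + 4) = 4 + (4 + Y) = 8 + Y)
I = -1 (I = 9/(-5 - 4) = 9/(-9) = 9*(-⅑) = -1)
(0*I + A(6, -5))*(X - 13) = (0*(-1) + (8 - 5))*(16 - 13) = (0 + 3)*3 = 3*3 = 9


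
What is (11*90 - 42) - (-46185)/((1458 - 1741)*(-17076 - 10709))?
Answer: 1490863425/1572631 ≈ 948.01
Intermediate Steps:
(11*90 - 42) - (-46185)/((1458 - 1741)*(-17076 - 10709)) = (990 - 42) - (-46185)/((-283*(-27785))) = 948 - (-46185)/7863155 = 948 - 1*(-9237/1572631) = 948 + 9237/1572631 = 1490863425/1572631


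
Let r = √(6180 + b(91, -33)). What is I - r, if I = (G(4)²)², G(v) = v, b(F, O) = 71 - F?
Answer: 256 - 4*√385 ≈ 177.51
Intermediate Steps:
I = 256 (I = (4²)² = 16² = 256)
r = 4*√385 (r = √(6180 + (71 - 1*91)) = √(6180 + (71 - 91)) = √(6180 - 20) = √6160 = 4*√385 ≈ 78.486)
I - r = 256 - 4*√385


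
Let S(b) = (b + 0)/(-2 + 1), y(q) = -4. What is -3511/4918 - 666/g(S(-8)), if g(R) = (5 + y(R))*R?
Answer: -825869/9836 ≈ -83.964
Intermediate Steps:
S(b) = -b (S(b) = b/(-1) = b*(-1) = -b)
g(R) = R (g(R) = (5 - 4)*R = 1*R = R)
-3511/4918 - 666/g(S(-8)) = -3511/4918 - 666/((-1*(-8))) = -3511*1/4918 - 666/8 = -3511/4918 - 666*⅛ = -3511/4918 - 333/4 = -825869/9836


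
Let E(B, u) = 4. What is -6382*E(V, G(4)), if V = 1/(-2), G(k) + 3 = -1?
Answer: -25528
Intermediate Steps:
G(k) = -4 (G(k) = -3 - 1 = -4)
V = -½ ≈ -0.50000
-6382*E(V, G(4)) = -6382*4 = -25528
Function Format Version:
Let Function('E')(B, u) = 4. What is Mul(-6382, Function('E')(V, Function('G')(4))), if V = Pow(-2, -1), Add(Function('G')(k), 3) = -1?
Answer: -25528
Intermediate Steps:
Function('G')(k) = -4 (Function('G')(k) = Add(-3, -1) = -4)
V = Rational(-1, 2) ≈ -0.50000
Mul(-6382, Function('E')(V, Function('G')(4))) = Mul(-6382, 4) = -25528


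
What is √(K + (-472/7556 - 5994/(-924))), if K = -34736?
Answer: I*√2939035500270562/290906 ≈ 186.36*I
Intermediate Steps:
√(K + (-472/7556 - 5994/(-924))) = √(-34736 + (-472/7556 - 5994/(-924))) = √(-34736 + (-472*1/7556 - 5994*(-1/924))) = √(-34736 + (-118/1889 + 999/154)) = √(-34736 + 1868939/290906) = √(-10103041877/290906) = I*√2939035500270562/290906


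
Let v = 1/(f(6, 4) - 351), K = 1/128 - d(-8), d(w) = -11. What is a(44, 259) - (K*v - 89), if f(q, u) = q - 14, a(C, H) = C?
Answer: 6113025/45952 ≈ 133.03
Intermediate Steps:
f(q, u) = -14 + q
K = 1409/128 (K = 1/128 - 1*(-11) = 1/128 + 11 = 1409/128 ≈ 11.008)
v = -1/359 (v = 1/((-14 + 6) - 351) = 1/(-8 - 351) = 1/(-359) = -1/359 ≈ -0.0027855)
a(44, 259) - (K*v - 89) = 44 - ((1409/128)*(-1/359) - 89) = 44 - (-1409/45952 - 89) = 44 - 1*(-4091137/45952) = 44 + 4091137/45952 = 6113025/45952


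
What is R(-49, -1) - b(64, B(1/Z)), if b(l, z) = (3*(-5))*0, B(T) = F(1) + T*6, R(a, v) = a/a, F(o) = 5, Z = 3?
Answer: 1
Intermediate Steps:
R(a, v) = 1
B(T) = 5 + 6*T (B(T) = 5 + T*6 = 5 + 6*T)
b(l, z) = 0 (b(l, z) = -15*0 = 0)
R(-49, -1) - b(64, B(1/Z)) = 1 - 1*0 = 1 + 0 = 1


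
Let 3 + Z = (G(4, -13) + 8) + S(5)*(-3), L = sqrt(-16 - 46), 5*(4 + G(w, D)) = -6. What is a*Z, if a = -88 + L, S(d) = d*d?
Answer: 33088/5 - 376*I*sqrt(62)/5 ≈ 6617.6 - 592.13*I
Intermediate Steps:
S(d) = d**2
G(w, D) = -26/5 (G(w, D) = -4 + (1/5)*(-6) = -4 - 6/5 = -26/5)
L = I*sqrt(62) (L = sqrt(-62) = I*sqrt(62) ≈ 7.874*I)
Z = -376/5 (Z = -3 + ((-26/5 + 8) + 5**2*(-3)) = -3 + (14/5 + 25*(-3)) = -3 + (14/5 - 75) = -3 - 361/5 = -376/5 ≈ -75.200)
a = -88 + I*sqrt(62) ≈ -88.0 + 7.874*I
a*Z = (-88 + I*sqrt(62))*(-376/5) = 33088/5 - 376*I*sqrt(62)/5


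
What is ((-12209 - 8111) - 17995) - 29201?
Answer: -67516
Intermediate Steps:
((-12209 - 8111) - 17995) - 29201 = (-20320 - 17995) - 29201 = -38315 - 29201 = -67516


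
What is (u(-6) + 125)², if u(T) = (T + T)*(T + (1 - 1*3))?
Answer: 48841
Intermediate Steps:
u(T) = 2*T*(-2 + T) (u(T) = (2*T)*(T + (1 - 3)) = (2*T)*(T - 2) = (2*T)*(-2 + T) = 2*T*(-2 + T))
(u(-6) + 125)² = (2*(-6)*(-2 - 6) + 125)² = (2*(-6)*(-8) + 125)² = (96 + 125)² = 221² = 48841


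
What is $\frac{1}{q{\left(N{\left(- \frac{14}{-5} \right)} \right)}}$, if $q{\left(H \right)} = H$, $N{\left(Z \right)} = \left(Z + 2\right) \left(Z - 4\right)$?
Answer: $- \frac{25}{144} \approx -0.17361$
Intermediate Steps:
$N{\left(Z \right)} = \left(-4 + Z\right) \left(2 + Z\right)$ ($N{\left(Z \right)} = \left(2 + Z\right) \left(-4 + Z\right) = \left(-4 + Z\right) \left(2 + Z\right)$)
$\frac{1}{q{\left(N{\left(- \frac{14}{-5} \right)} \right)}} = \frac{1}{-8 + \left(- \frac{14}{-5}\right)^{2} - 2 \left(- \frac{14}{-5}\right)} = \frac{1}{-8 + \left(\left(-14\right) \left(- \frac{1}{5}\right)\right)^{2} - 2 \left(\left(-14\right) \left(- \frac{1}{5}\right)\right)} = \frac{1}{-8 + \left(\frac{14}{5}\right)^{2} - \frac{28}{5}} = \frac{1}{-8 + \frac{196}{25} - \frac{28}{5}} = \frac{1}{- \frac{144}{25}} = - \frac{25}{144}$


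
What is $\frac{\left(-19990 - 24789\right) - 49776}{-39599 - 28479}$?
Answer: $\frac{94555}{68078} \approx 1.3889$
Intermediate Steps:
$\frac{\left(-19990 - 24789\right) - 49776}{-39599 - 28479} = \frac{\left(-19990 - 24789\right) - 49776}{-68078} = \left(-44779 - 49776\right) \left(- \frac{1}{68078}\right) = \left(-94555\right) \left(- \frac{1}{68078}\right) = \frac{94555}{68078}$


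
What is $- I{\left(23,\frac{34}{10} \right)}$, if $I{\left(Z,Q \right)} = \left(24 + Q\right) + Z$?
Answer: $- \frac{252}{5} \approx -50.4$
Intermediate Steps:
$I{\left(Z,Q \right)} = 24 + Q + Z$
$- I{\left(23,\frac{34}{10} \right)} = - (24 + \frac{34}{10} + 23) = - (24 + 34 \cdot \frac{1}{10} + 23) = - (24 + \frac{17}{5} + 23) = \left(-1\right) \frac{252}{5} = - \frac{252}{5}$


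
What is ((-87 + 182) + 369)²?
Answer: 215296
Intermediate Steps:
((-87 + 182) + 369)² = (95 + 369)² = 464² = 215296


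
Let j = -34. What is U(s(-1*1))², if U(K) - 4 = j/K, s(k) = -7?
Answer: 3844/49 ≈ 78.449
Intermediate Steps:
U(K) = 4 - 34/K
U(s(-1*1))² = (4 - 34/(-7))² = (4 - 34*(-⅐))² = (4 + 34/7)² = (62/7)² = 3844/49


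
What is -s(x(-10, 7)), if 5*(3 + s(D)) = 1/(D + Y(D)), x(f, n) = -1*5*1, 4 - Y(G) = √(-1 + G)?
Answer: 106/35 - I*√6/35 ≈ 3.0286 - 0.069985*I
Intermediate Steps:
Y(G) = 4 - √(-1 + G)
x(f, n) = -5 (x(f, n) = -5*1 = -5)
s(D) = -3 + 1/(5*(4 + D - √(-1 + D))) (s(D) = -3 + 1/(5*(D + (4 - √(-1 + D)))) = -3 + 1/(5*(4 + D - √(-1 + D))))
-s(x(-10, 7)) = -(-59/5 - 3*(-5) + 3*√(-1 - 5))/(4 - 5 - √(-1 - 5)) = -(-59/5 + 15 + 3*√(-6))/(4 - 5 - √(-6)) = -(-59/5 + 15 + 3*(I*√6))/(4 - 5 - I*√6) = -(-59/5 + 15 + 3*I*√6)/(4 - 5 - I*√6) = -(16/5 + 3*I*√6)/(-1 - I*√6)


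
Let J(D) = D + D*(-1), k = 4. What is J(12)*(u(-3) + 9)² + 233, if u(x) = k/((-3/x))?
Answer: 233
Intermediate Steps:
u(x) = -4*x/3 (u(x) = 4/((-3/x)) = 4*(-x/3) = -4*x/3)
J(D) = 0 (J(D) = D - D = 0)
J(12)*(u(-3) + 9)² + 233 = 0*(-4/3*(-3) + 9)² + 233 = 0*(4 + 9)² + 233 = 0*13² + 233 = 0*169 + 233 = 0 + 233 = 233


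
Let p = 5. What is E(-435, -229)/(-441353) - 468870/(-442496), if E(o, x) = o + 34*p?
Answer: 103527221275/97648468544 ≈ 1.0602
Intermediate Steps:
E(o, x) = 170 + o (E(o, x) = o + 34*5 = o + 170 = 170 + o)
E(-435, -229)/(-441353) - 468870/(-442496) = (170 - 435)/(-441353) - 468870/(-442496) = -265*(-1/441353) - 468870*(-1/442496) = 265/441353 + 234435/221248 = 103527221275/97648468544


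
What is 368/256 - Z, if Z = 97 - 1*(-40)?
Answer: -2169/16 ≈ -135.56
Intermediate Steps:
Z = 137 (Z = 97 + 40 = 137)
368/256 - Z = 368/256 - 1*137 = 368*(1/256) - 137 = 23/16 - 137 = -2169/16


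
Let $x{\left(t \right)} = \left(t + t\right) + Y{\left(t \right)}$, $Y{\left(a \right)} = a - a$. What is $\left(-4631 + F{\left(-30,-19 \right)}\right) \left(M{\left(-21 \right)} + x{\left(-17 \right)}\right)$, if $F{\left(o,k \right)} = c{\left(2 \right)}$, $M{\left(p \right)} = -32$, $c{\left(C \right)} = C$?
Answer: $305514$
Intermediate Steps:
$Y{\left(a \right)} = 0$
$F{\left(o,k \right)} = 2$
$x{\left(t \right)} = 2 t$ ($x{\left(t \right)} = \left(t + t\right) + 0 = 2 t + 0 = 2 t$)
$\left(-4631 + F{\left(-30,-19 \right)}\right) \left(M{\left(-21 \right)} + x{\left(-17 \right)}\right) = \left(-4631 + 2\right) \left(-32 + 2 \left(-17\right)\right) = - 4629 \left(-32 - 34\right) = \left(-4629\right) \left(-66\right) = 305514$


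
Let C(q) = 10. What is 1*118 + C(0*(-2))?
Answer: 128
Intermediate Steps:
1*118 + C(0*(-2)) = 1*118 + 10 = 118 + 10 = 128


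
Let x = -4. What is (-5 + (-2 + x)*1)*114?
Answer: -1254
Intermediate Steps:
(-5 + (-2 + x)*1)*114 = (-5 + (-2 - 4)*1)*114 = (-5 - 6*1)*114 = (-5 - 6)*114 = -11*114 = -1254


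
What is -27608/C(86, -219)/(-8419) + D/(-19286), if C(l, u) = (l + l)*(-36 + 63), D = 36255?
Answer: -354239899073/188510216274 ≈ -1.8792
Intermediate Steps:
C(l, u) = 54*l (C(l, u) = (2*l)*27 = 54*l)
-27608/C(86, -219)/(-8419) + D/(-19286) = -27608/(54*86)/(-8419) + 36255/(-19286) = -27608/4644*(-1/8419) + 36255*(-1/19286) = -27608*1/4644*(-1/8419) - 36255/19286 = -6902/1161*(-1/8419) - 36255/19286 = 6902/9774459 - 36255/19286 = -354239899073/188510216274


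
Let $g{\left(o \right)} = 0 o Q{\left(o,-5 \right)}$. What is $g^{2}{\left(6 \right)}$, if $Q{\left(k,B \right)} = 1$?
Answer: $0$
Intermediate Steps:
$g{\left(o \right)} = 0$ ($g{\left(o \right)} = 0 o 1 = 0 \cdot 1 = 0$)
$g^{2}{\left(6 \right)} = 0^{2} = 0$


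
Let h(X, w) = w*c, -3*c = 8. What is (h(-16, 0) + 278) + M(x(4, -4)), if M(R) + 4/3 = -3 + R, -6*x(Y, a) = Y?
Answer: 273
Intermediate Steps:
c = -8/3 (c = -⅓*8 = -8/3 ≈ -2.6667)
x(Y, a) = -Y/6
h(X, w) = -8*w/3 (h(X, w) = w*(-8/3) = -8*w/3)
M(R) = -13/3 + R (M(R) = -4/3 + (-3 + R) = -13/3 + R)
(h(-16, 0) + 278) + M(x(4, -4)) = (-8/3*0 + 278) + (-13/3 - ⅙*4) = (0 + 278) + (-13/3 - ⅔) = 278 - 5 = 273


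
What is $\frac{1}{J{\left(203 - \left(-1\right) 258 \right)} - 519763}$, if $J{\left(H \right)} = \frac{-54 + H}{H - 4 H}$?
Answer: $- \frac{1383}{718832636} \approx -1.924 \cdot 10^{-6}$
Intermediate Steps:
$J{\left(H \right)} = - \frac{-54 + H}{3 H}$ ($J{\left(H \right)} = \frac{-54 + H}{\left(-3\right) H} = \left(-54 + H\right) \left(- \frac{1}{3 H}\right) = - \frac{-54 + H}{3 H}$)
$\frac{1}{J{\left(203 - \left(-1\right) 258 \right)} - 519763} = \frac{1}{\frac{54 - \left(203 - \left(-1\right) 258\right)}{3 \left(203 - \left(-1\right) 258\right)} - 519763} = \frac{1}{\frac{54 - \left(203 - -258\right)}{3 \left(203 - -258\right)} - 519763} = \frac{1}{\frac{54 - \left(203 + 258\right)}{3 \left(203 + 258\right)} - 519763} = \frac{1}{\frac{54 - 461}{3 \cdot 461} - 519763} = \frac{1}{\frac{1}{3} \cdot \frac{1}{461} \left(54 - 461\right) - 519763} = \frac{1}{\frac{1}{3} \cdot \frac{1}{461} \left(-407\right) - 519763} = \frac{1}{- \frac{407}{1383} - 519763} = \frac{1}{- \frac{718832636}{1383}} = - \frac{1383}{718832636}$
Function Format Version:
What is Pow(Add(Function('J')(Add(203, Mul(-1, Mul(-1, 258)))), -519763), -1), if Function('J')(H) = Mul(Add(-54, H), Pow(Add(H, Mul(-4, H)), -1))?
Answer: Rational(-1383, 718832636) ≈ -1.9240e-6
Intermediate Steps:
Function('J')(H) = Mul(Rational(-1, 3), Pow(H, -1), Add(-54, H)) (Function('J')(H) = Mul(Add(-54, H), Pow(Mul(-3, H), -1)) = Mul(Add(-54, H), Mul(Rational(-1, 3), Pow(H, -1))) = Mul(Rational(-1, 3), Pow(H, -1), Add(-54, H)))
Pow(Add(Function('J')(Add(203, Mul(-1, Mul(-1, 258)))), -519763), -1) = Pow(Add(Mul(Rational(1, 3), Pow(Add(203, Mul(-1, Mul(-1, 258))), -1), Add(54, Mul(-1, Add(203, Mul(-1, Mul(-1, 258)))))), -519763), -1) = Pow(Add(Mul(Rational(1, 3), Pow(Add(203, Mul(-1, -258)), -1), Add(54, Mul(-1, Add(203, Mul(-1, -258))))), -519763), -1) = Pow(Add(Mul(Rational(1, 3), Pow(Add(203, 258), -1), Add(54, Mul(-1, Add(203, 258)))), -519763), -1) = Pow(Add(Mul(Rational(1, 3), Pow(461, -1), Add(54, Mul(-1, 461))), -519763), -1) = Pow(Add(Mul(Rational(1, 3), Rational(1, 461), Add(54, -461)), -519763), -1) = Pow(Add(Mul(Rational(1, 3), Rational(1, 461), -407), -519763), -1) = Pow(Add(Rational(-407, 1383), -519763), -1) = Pow(Rational(-718832636, 1383), -1) = Rational(-1383, 718832636)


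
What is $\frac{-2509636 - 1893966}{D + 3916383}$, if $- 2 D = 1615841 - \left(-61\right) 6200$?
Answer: $- \frac{8807204}{5838725} \approx -1.5084$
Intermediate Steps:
$D = - \frac{1994041}{2}$ ($D = - \frac{1615841 - \left(-61\right) 6200}{2} = - \frac{1615841 - -378200}{2} = - \frac{1615841 + 378200}{2} = \left(- \frac{1}{2}\right) 1994041 = - \frac{1994041}{2} \approx -9.9702 \cdot 10^{5}$)
$\frac{-2509636 - 1893966}{D + 3916383} = \frac{-2509636 - 1893966}{- \frac{1994041}{2} + 3916383} = - \frac{4403602}{\frac{5838725}{2}} = \left(-4403602\right) \frac{2}{5838725} = - \frac{8807204}{5838725}$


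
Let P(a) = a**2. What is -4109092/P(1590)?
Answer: -1027273/632025 ≈ -1.6254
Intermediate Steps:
-4109092/P(1590) = -4109092/(1590**2) = -4109092/2528100 = -4109092*1/2528100 = -1027273/632025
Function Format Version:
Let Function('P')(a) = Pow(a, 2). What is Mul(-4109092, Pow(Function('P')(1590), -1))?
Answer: Rational(-1027273, 632025) ≈ -1.6254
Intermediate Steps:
Mul(-4109092, Pow(Function('P')(1590), -1)) = Mul(-4109092, Pow(Pow(1590, 2), -1)) = Mul(-4109092, Pow(2528100, -1)) = Mul(-4109092, Rational(1, 2528100)) = Rational(-1027273, 632025)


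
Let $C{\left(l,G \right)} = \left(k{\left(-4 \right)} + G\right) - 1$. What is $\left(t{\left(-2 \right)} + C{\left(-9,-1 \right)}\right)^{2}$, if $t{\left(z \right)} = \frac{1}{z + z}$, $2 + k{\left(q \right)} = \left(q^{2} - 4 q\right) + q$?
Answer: $\frac{9025}{16} \approx 564.06$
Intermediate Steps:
$k{\left(q \right)} = -2 + q^{2} - 3 q$ ($k{\left(q \right)} = -2 + \left(\left(q^{2} - 4 q\right) + q\right) = -2 + \left(q^{2} - 3 q\right) = -2 + q^{2} - 3 q$)
$t{\left(z \right)} = \frac{1}{2 z}$
$C{\left(l,G \right)} = 25 + G$ ($C{\left(l,G \right)} = \left(\left(-2 + \left(-4\right)^{2} - -12\right) + G\right) - 1 = \left(\left(-2 + 16 + 12\right) + G\right) - 1 = \left(26 + G\right) - 1 = 25 + G$)
$\left(t{\left(-2 \right)} + C{\left(-9,-1 \right)}\right)^{2} = \left(\frac{1}{2 \left(-2\right)} + \left(25 - 1\right)\right)^{2} = \left(\frac{1}{2} \left(- \frac{1}{2}\right) + 24\right)^{2} = \left(- \frac{1}{4} + 24\right)^{2} = \left(\frac{95}{4}\right)^{2} = \frac{9025}{16}$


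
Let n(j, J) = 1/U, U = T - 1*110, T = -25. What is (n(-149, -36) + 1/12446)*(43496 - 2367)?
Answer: -506339119/1680210 ≈ -301.35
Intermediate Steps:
U = -135 (U = -25 - 1*110 = -25 - 110 = -135)
n(j, J) = -1/135 (n(j, J) = 1/(-135) = -1/135)
(n(-149, -36) + 1/12446)*(43496 - 2367) = (-1/135 + 1/12446)*(43496 - 2367) = (-1/135 + 1/12446)*41129 = -12311/1680210*41129 = -506339119/1680210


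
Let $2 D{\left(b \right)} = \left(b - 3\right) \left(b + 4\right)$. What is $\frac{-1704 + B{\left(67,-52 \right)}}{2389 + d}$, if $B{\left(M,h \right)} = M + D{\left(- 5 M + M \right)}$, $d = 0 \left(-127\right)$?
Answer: $\frac{34135}{2389} \approx 14.288$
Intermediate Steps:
$d = 0$
$D{\left(b \right)} = \frac{\left(-3 + b\right) \left(4 + b\right)}{2}$ ($D{\left(b \right)} = \frac{\left(b - 3\right) \left(b + 4\right)}{2} = \frac{\left(-3 + b\right) \left(4 + b\right)}{2}$)
$B{\left(M,h \right)} = -6 - M + 8 M^{2}$ ($B{\left(M,h \right)} = M + \left(-6 + \frac{- 5 M + M}{2} + \frac{\left(- 5 M + M\right)^{2}}{2}\right) = M + \left(-6 + \frac{\left(-4\right) M}{2} + \frac{\left(- 4 M\right)^{2}}{2}\right) = M - \left(6 + 2 M - 8 M^{2}\right) = M - \left(6 - 8 M^{2} + 2 M\right) = -6 - M + 8 M^{2}$)
$\frac{-1704 + B{\left(67,-52 \right)}}{2389 + d} = \frac{-1704 - \left(73 - 35912\right)}{2389 + 0} = \frac{-1704 - -35839}{2389} = \left(-1704 - -35839\right) \frac{1}{2389} = \left(-1704 + 35839\right) \frac{1}{2389} = 34135 \cdot \frac{1}{2389} = \frac{34135}{2389}$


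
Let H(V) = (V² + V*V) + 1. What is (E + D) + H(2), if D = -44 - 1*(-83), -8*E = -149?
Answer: 533/8 ≈ 66.625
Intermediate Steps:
E = 149/8 (E = -⅛*(-149) = 149/8 ≈ 18.625)
H(V) = 1 + 2*V² (H(V) = (V² + V²) + 1 = 2*V² + 1 = 1 + 2*V²)
D = 39 (D = -44 + 83 = 39)
(E + D) + H(2) = (149/8 + 39) + (1 + 2*2²) = 461/8 + (1 + 2*4) = 461/8 + (1 + 8) = 461/8 + 9 = 533/8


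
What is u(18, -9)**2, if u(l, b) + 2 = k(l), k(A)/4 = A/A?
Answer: 4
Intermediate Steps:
k(A) = 4 (k(A) = 4*(A/A) = 4*1 = 4)
u(l, b) = 2 (u(l, b) = -2 + 4 = 2)
u(18, -9)**2 = 2**2 = 4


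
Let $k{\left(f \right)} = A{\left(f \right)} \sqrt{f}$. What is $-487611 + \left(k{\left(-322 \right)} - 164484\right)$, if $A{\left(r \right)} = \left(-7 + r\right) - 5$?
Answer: $-652095 - 334 i \sqrt{322} \approx -6.521 \cdot 10^{5} - 5993.4 i$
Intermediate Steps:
$A{\left(r \right)} = -12 + r$
$k{\left(f \right)} = \sqrt{f} \left(-12 + f\right)$ ($k{\left(f \right)} = \left(-12 + f\right) \sqrt{f} = \sqrt{f} \left(-12 + f\right)$)
$-487611 + \left(k{\left(-322 \right)} - 164484\right) = -487611 + \left(\sqrt{-322} \left(-12 - 322\right) - 164484\right) = -487611 - \left(164484 - i \sqrt{322} \left(-334\right)\right) = -487611 - \left(164484 + 334 i \sqrt{322}\right) = -652095 - 334 i \sqrt{322}$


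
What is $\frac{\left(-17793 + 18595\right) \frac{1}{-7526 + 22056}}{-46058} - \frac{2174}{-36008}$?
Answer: $\frac{181857669793}{3012171552740} \approx 0.060374$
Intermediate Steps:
$\frac{\left(-17793 + 18595\right) \frac{1}{-7526 + 22056}}{-46058} - \frac{2174}{-36008} = \frac{802}{14530} \left(- \frac{1}{46058}\right) - - \frac{1087}{18004} = 802 \cdot \frac{1}{14530} \left(- \frac{1}{46058}\right) + \frac{1087}{18004} = \frac{401}{7265} \left(- \frac{1}{46058}\right) + \frac{1087}{18004} = - \frac{401}{334611370} + \frac{1087}{18004} = \frac{181857669793}{3012171552740}$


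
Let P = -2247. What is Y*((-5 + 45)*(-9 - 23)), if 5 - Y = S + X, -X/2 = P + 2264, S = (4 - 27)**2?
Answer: 627200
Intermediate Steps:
S = 529 (S = (-23)**2 = 529)
X = -34 (X = -2*(-2247 + 2264) = -2*17 = -34)
Y = -490 (Y = 5 - (529 - 34) = 5 - 1*495 = 5 - 495 = -490)
Y*((-5 + 45)*(-9 - 23)) = -490*(-5 + 45)*(-9 - 23) = -19600*(-32) = -490*(-1280) = 627200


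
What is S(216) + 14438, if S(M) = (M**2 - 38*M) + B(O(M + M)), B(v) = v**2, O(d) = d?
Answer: 239510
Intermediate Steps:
S(M) = -38*M + 5*M**2 (S(M) = (M**2 - 38*M) + (M + M)**2 = (M**2 - 38*M) + (2*M)**2 = (M**2 - 38*M) + 4*M**2 = -38*M + 5*M**2)
S(216) + 14438 = 216*(-38 + 5*216) + 14438 = 216*(-38 + 1080) + 14438 = 216*1042 + 14438 = 225072 + 14438 = 239510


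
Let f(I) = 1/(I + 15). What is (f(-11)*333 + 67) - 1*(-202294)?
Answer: 809777/4 ≈ 2.0244e+5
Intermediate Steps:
f(I) = 1/(15 + I)
(f(-11)*333 + 67) - 1*(-202294) = (333/(15 - 11) + 67) - 1*(-202294) = (333/4 + 67) + 202294 = 601/4 + 202294 = 809777/4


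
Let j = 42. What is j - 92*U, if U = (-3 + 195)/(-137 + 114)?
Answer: 810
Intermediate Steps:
U = -192/23 (U = 192/(-23) = 192*(-1/23) = -192/23 ≈ -8.3478)
j - 92*U = 42 - 92*(-192/23) = 42 + 768 = 810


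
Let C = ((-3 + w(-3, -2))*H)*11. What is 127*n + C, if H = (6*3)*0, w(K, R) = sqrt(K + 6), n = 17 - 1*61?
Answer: -5588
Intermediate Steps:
n = -44 (n = 17 - 61 = -44)
w(K, R) = sqrt(6 + K)
H = 0 (H = 18*0 = 0)
C = 0 (C = ((-3 + sqrt(6 - 3))*0)*11 = ((-3 + sqrt(3))*0)*11 = 0*11 = 0)
127*n + C = 127*(-44) + 0 = -5588 + 0 = -5588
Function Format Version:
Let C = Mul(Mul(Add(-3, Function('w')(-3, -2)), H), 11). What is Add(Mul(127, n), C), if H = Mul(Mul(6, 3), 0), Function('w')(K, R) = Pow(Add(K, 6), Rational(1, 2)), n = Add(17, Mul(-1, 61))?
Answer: -5588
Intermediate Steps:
n = -44 (n = Add(17, -61) = -44)
Function('w')(K, R) = Pow(Add(6, K), Rational(1, 2))
H = 0 (H = Mul(18, 0) = 0)
C = 0 (C = Mul(Mul(Add(-3, Pow(Add(6, -3), Rational(1, 2))), 0), 11) = Mul(Mul(Add(-3, Pow(3, Rational(1, 2))), 0), 11) = Mul(0, 11) = 0)
Add(Mul(127, n), C) = Add(Mul(127, -44), 0) = Add(-5588, 0) = -5588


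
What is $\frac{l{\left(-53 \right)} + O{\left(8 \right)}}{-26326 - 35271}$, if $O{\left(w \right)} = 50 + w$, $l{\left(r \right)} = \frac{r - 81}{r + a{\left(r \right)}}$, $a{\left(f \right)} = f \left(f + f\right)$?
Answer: $- \frac{322636}{342787305} \approx -0.00094121$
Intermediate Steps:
$a{\left(f \right)} = 2 f^{2}$ ($a{\left(f \right)} = f 2 f = 2 f^{2}$)
$l{\left(r \right)} = \frac{-81 + r}{r + 2 r^{2}}$ ($l{\left(r \right)} = \frac{r - 81}{r + 2 r^{2}} = \frac{-81 + r}{r + 2 r^{2}}$)
$\frac{l{\left(-53 \right)} + O{\left(8 \right)}}{-26326 - 35271} = \frac{\frac{-81 - 53}{\left(-53\right) \left(1 + 2 \left(-53\right)\right)} + \left(50 + 8\right)}{-26326 - 35271} = \frac{\left(- \frac{1}{53}\right) \frac{1}{1 - 106} \left(-134\right) + 58}{-61597} = \left(\left(- \frac{1}{53}\right) \frac{1}{-105} \left(-134\right) + 58\right) \left(- \frac{1}{61597}\right) = \left(\left(- \frac{1}{53}\right) \left(- \frac{1}{105}\right) \left(-134\right) + 58\right) \left(- \frac{1}{61597}\right) = \left(- \frac{134}{5565} + 58\right) \left(- \frac{1}{61597}\right) = \frac{322636}{5565} \left(- \frac{1}{61597}\right) = - \frac{322636}{342787305}$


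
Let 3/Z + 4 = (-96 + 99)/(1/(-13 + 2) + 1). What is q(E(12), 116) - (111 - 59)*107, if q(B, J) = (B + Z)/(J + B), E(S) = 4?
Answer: -2336881/420 ≈ -5564.0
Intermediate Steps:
Z = -30/7 (Z = 3/(-4 + (-96 + 99)/(1/(-13 + 2) + 1)) = 3/(-4 + 3/(1/(-11) + 1)) = 3/(-4 + 3/(-1/11 + 1)) = 3/(-4 + 3/(10/11)) = 3/(-4 + 3*(11/10)) = 3/(-4 + 33/10) = 3/(-7/10) = 3*(-10/7) = -30/7 ≈ -4.2857)
q(B, J) = (-30/7 + B)/(B + J) (q(B, J) = (B - 30/7)/(J + B) = (-30/7 + B)/(B + J))
q(E(12), 116) - (111 - 59)*107 = (-30/7 + 4)/(4 + 116) - (111 - 59)*107 = -2/7/120 - 52*107 = (1/120)*(-2/7) - 1*5564 = -1/420 - 5564 = -2336881/420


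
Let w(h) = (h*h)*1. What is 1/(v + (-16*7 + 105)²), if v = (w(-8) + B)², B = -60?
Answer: 1/65 ≈ 0.015385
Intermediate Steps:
w(h) = h² (w(h) = h²*1 = h²)
v = 16 (v = ((-8)² - 60)² = (64 - 60)² = 4² = 16)
1/(v + (-16*7 + 105)²) = 1/(16 + (-16*7 + 105)²) = 1/(16 + (-112 + 105)²) = 1/(16 + (-7)²) = 1/(16 + 49) = 1/65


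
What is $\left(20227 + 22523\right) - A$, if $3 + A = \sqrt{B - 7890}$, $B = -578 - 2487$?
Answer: $42753 - i \sqrt{10955} \approx 42753.0 - 104.67 i$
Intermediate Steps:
$B = -3065$ ($B = -578 - 2487 = -3065$)
$A = -3 + i \sqrt{10955}$ ($A = -3 + \sqrt{-3065 - 7890} = -3 + \sqrt{-10955} = -3 + i \sqrt{10955} \approx -3.0 + 104.67 i$)
$\left(20227 + 22523\right) - A = \left(20227 + 22523\right) - \left(-3 + i \sqrt{10955}\right) = 42750 + \left(3 - i \sqrt{10955}\right) = 42753 - i \sqrt{10955}$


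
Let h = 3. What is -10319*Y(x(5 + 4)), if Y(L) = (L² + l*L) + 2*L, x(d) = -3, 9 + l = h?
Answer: -216699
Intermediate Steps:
l = -6 (l = -9 + 3 = -6)
Y(L) = L² - 4*L (Y(L) = (L² - 6*L) + 2*L = L² - 4*L)
-10319*Y(x(5 + 4)) = -(-30957)*(-4 - 3) = -(-30957)*(-7) = -10319*21 = -216699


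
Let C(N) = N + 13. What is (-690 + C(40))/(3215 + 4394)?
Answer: -91/1087 ≈ -0.083717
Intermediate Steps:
C(N) = 13 + N
(-690 + C(40))/(3215 + 4394) = (-690 + (13 + 40))/(3215 + 4394) = (-690 + 53)/7609 = -637*1/7609 = -91/1087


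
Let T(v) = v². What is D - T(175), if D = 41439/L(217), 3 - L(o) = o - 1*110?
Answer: -3226439/104 ≈ -31023.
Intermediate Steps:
L(o) = 113 - o (L(o) = 3 - (o - 1*110) = 3 - (o - 110) = 3 - (-110 + o) = 3 + (110 - o) = 113 - o)
D = -41439/104 (D = 41439/(113 - 1*217) = 41439/(113 - 217) = 41439/(-104) = 41439*(-1/104) = -41439/104 ≈ -398.45)
D - T(175) = -41439/104 - 1*175² = -41439/104 - 1*30625 = -41439/104 - 30625 = -3226439/104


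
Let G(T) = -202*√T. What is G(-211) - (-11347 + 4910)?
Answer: 6437 - 202*I*√211 ≈ 6437.0 - 2934.2*I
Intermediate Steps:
G(-211) - (-11347 + 4910) = -202*I*√211 - (-11347 + 4910) = -202*I*√211 - 1*(-6437) = -202*I*√211 + 6437 = 6437 - 202*I*√211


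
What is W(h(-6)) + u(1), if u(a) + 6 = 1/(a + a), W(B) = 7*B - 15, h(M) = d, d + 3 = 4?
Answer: -27/2 ≈ -13.500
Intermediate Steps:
d = 1 (d = -3 + 4 = 1)
h(M) = 1
W(B) = -15 + 7*B
u(a) = -6 + 1/(2*a) (u(a) = -6 + 1/(a + a) = -6 + 1/(2*a))
W(h(-6)) + u(1) = (-15 + 7*1) + (-6 + (½)/1) = (-15 + 7) + (-6 + (½)*1) = -8 + (-6 + ½) = -8 - 11/2 = -27/2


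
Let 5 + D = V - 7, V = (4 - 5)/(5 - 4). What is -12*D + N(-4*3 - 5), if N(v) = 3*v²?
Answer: 1023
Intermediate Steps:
V = -1 (V = -1/1 = -1*1 = -1)
D = -13 (D = -5 + (-1 - 7) = -5 - 8 = -13)
-12*D + N(-4*3 - 5) = -12*(-13) + 3*(-4*3 - 5)² = 156 + 3*(-12 - 5)² = 156 + 3*(-17)² = 156 + 3*289 = 156 + 867 = 1023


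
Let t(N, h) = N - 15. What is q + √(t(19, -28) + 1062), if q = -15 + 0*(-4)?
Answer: -15 + √1066 ≈ 17.650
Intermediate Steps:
q = -15 (q = -15 + 0 = -15)
t(N, h) = -15 + N
q + √(t(19, -28) + 1062) = -15 + √((-15 + 19) + 1062) = -15 + √(4 + 1062) = -15 + √1066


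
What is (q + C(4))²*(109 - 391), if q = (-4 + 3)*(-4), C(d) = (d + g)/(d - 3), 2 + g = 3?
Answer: -22842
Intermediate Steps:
g = 1 (g = -2 + 3 = 1)
C(d) = (1 + d)/(-3 + d) (C(d) = (d + 1)/(d - 3) = (1 + d)/(-3 + d))
q = 4 (q = -1*(-4) = 4)
(q + C(4))²*(109 - 391) = (4 + (1 + 4)/(-3 + 4))²*(109 - 391) = (4 + 5/1)²*(-282) = (4 + 1*5)²*(-282) = (4 + 5)²*(-282) = 9²*(-282) = 81*(-282) = -22842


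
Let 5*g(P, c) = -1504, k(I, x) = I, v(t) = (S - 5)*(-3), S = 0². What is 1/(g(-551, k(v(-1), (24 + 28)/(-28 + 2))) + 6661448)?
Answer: 5/33305736 ≈ 1.5012e-7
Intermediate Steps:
S = 0
v(t) = 15 (v(t) = (0 - 5)*(-3) = -5*(-3) = 15)
g(P, c) = -1504/5 (g(P, c) = (⅕)*(-1504) = -1504/5)
1/(g(-551, k(v(-1), (24 + 28)/(-28 + 2))) + 6661448) = 1/(-1504/5 + 6661448) = 1/(33305736/5) = 5/33305736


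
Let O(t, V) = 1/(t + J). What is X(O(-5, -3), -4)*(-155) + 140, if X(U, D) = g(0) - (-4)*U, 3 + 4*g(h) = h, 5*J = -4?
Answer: 42125/116 ≈ 363.15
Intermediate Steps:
J = -⅘ (J = (⅕)*(-4) = -⅘ ≈ -0.80000)
g(h) = -¾ + h/4
O(t, V) = 1/(-⅘ + t) (O(t, V) = 1/(t - ⅘) = 1/(-⅘ + t))
X(U, D) = -¾ + 4*U (X(U, D) = (-¾ + (¼)*0) - (-4)*U = (-¾ + 0) + 4*U = -¾ + 4*U)
X(O(-5, -3), -4)*(-155) + 140 = (-¾ + 4*(5/(-4 + 5*(-5))))*(-155) + 140 = (-¾ + 4*(5/(-4 - 25)))*(-155) + 140 = (-¾ + 4*(5/(-29)))*(-155) + 140 = (-¾ + 4*(5*(-1/29)))*(-155) + 140 = (-¾ + 4*(-5/29))*(-155) + 140 = (-¾ - 20/29)*(-155) + 140 = -167/116*(-155) + 140 = 25885/116 + 140 = 42125/116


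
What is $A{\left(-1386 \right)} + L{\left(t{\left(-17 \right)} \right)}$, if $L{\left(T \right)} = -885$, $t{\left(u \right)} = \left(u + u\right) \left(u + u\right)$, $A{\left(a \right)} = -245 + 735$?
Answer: $-395$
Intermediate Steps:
$A{\left(a \right)} = 490$
$t{\left(u \right)} = 4 u^{2}$ ($t{\left(u \right)} = 2 u 2 u = 4 u^{2}$)
$A{\left(-1386 \right)} + L{\left(t{\left(-17 \right)} \right)} = 490 - 885 = -395$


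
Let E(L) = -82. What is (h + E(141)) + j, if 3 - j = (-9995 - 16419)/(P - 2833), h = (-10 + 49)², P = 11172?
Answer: 12051252/8339 ≈ 1445.2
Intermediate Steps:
h = 1521 (h = 39² = 1521)
j = 51431/8339 (j = 3 - (-9995 - 16419)/(11172 - 2833) = 3 - (-26414)/8339 = 3 - 1*(-26414/8339) = 3 + 26414/8339 = 51431/8339 ≈ 6.1675)
(h + E(141)) + j = (1521 - 82) + 51431/8339 = 1439 + 51431/8339 = 12051252/8339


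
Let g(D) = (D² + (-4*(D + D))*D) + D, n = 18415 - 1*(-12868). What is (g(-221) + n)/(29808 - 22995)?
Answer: -310825/6813 ≈ -45.622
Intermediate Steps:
n = 31283 (n = 18415 + 12868 = 31283)
g(D) = D - 7*D² (g(D) = (D² + (-8*D)*D) + D = (D² - 8*D²) + D = -7*D² + D = D - 7*D²)
(g(-221) + n)/(29808 - 22995) = (-221*(1 - 7*(-221)) + 31283)/(29808 - 22995) = (-221*(1 + 1547) + 31283)/6813 = (-221*1548 + 31283)*(1/6813) = (-342108 + 31283)*(1/6813) = -310825*1/6813 = -310825/6813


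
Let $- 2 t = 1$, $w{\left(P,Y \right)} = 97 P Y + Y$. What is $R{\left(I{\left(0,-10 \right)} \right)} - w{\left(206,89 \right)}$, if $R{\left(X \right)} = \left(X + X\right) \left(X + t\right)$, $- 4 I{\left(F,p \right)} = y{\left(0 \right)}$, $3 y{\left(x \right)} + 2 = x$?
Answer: $- \frac{16006384}{9} \approx -1.7785 \cdot 10^{6}$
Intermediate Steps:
$y{\left(x \right)} = - \frac{2}{3} + \frac{x}{3}$
$I{\left(F,p \right)} = \frac{1}{6}$ ($I{\left(F,p \right)} = - \frac{- \frac{2}{3} + \frac{1}{3} \cdot 0}{4} = - \frac{- \frac{2}{3} + 0}{4} = \left(- \frac{1}{4}\right) \left(- \frac{2}{3}\right) = \frac{1}{6}$)
$w{\left(P,Y \right)} = Y + 97 P Y$ ($w{\left(P,Y \right)} = 97 P Y + Y = Y + 97 P Y$)
$t = - \frac{1}{2}$ ($t = \left(- \frac{1}{2}\right) 1 = - \frac{1}{2} \approx -0.5$)
$R{\left(X \right)} = 2 X \left(- \frac{1}{2} + X\right)$ ($R{\left(X \right)} = \left(X + X\right) \left(X - \frac{1}{2}\right) = 2 X \left(- \frac{1}{2} + X\right)$)
$R{\left(I{\left(0,-10 \right)} \right)} - w{\left(206,89 \right)} = \frac{-1 + 2 \cdot \frac{1}{6}}{6} - 89 \left(1 + 97 \cdot 206\right) = \frac{-1 + \frac{1}{3}}{6} - 89 \left(1 + 19982\right) = \frac{1}{6} \left(- \frac{2}{3}\right) - 89 \cdot 19983 = - \frac{1}{9} - 1778487 = - \frac{16006384}{9}$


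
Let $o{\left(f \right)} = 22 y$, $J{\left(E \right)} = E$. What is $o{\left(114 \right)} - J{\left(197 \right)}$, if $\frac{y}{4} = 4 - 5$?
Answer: $-285$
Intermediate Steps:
$y = -4$ ($y = 4 \left(4 - 5\right) = 4 \left(-1\right) = -4$)
$o{\left(f \right)} = -88$ ($o{\left(f \right)} = 22 \left(-4\right) = -88$)
$o{\left(114 \right)} - J{\left(197 \right)} = -88 - 197 = -285$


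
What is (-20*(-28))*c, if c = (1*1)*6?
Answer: 3360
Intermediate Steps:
c = 6 (c = 1*6 = 6)
(-20*(-28))*c = -20*(-28)*6 = 560*6 = 3360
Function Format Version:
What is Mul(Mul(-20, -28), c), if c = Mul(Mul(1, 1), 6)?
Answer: 3360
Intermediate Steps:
c = 6 (c = Mul(1, 6) = 6)
Mul(Mul(-20, -28), c) = Mul(Mul(-20, -28), 6) = Mul(560, 6) = 3360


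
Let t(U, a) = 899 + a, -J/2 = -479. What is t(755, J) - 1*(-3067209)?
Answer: 3069066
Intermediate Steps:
J = 958 (J = -2*(-479) = 958)
t(755, J) - 1*(-3067209) = (899 + 958) - 1*(-3067209) = 1857 + 3067209 = 3069066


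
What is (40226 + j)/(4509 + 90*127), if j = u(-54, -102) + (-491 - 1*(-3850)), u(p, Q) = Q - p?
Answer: 43537/15939 ≈ 2.7315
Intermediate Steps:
j = 3311 (j = (-102 - 1*(-54)) + (-491 - 1*(-3850)) = (-102 + 54) + (-491 + 3850) = -48 + 3359 = 3311)
(40226 + j)/(4509 + 90*127) = (40226 + 3311)/(4509 + 90*127) = 43537/(4509 + 11430) = 43537/15939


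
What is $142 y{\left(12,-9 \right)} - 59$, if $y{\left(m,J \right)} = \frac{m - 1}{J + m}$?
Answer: $\frac{1385}{3} \approx 461.67$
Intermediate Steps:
$y{\left(m,J \right)} = \frac{-1 + m}{J + m}$
$142 y{\left(12,-9 \right)} - 59 = 142 \frac{-1 + 12}{-9 + 12} - 59 = 142 \cdot \frac{1}{3} \cdot 11 - 59 = 142 \cdot \frac{11}{3} - 59 = \frac{1562}{3} - 59 = \frac{1385}{3}$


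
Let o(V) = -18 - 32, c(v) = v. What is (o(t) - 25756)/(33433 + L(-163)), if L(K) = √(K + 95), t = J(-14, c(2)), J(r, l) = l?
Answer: -287590666/372588519 + 17204*I*√17/372588519 ≈ -0.77187 + 0.00019038*I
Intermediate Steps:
t = 2
o(V) = -50
L(K) = √(95 + K)
(o(t) - 25756)/(33433 + L(-163)) = (-50 - 25756)/(33433 + √(95 - 163)) = -25806/(33433 + √(-68)) = -25806/(33433 + 2*I*√17)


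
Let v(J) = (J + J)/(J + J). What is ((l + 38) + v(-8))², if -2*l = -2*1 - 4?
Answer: 1764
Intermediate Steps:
v(J) = 1 (v(J) = (2*J)/((2*J)) = (2*J)*(1/(2*J)) = 1)
l = 3 (l = -(-2*1 - 4)/2 = -(-2 - 4)/2 = -½*(-6) = 3)
((l + 38) + v(-8))² = ((3 + 38) + 1)² = (41 + 1)² = 42² = 1764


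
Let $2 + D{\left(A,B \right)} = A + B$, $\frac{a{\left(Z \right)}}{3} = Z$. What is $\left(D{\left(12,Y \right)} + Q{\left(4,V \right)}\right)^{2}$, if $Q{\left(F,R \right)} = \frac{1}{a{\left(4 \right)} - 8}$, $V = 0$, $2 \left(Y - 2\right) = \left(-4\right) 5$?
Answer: $\frac{81}{16} \approx 5.0625$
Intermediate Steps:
$a{\left(Z \right)} = 3 Z$
$Y = -8$ ($Y = 2 + \frac{\left(-4\right) 5}{2} = 2 + \frac{1}{2} \left(-20\right) = 2 - 10 = -8$)
$Q{\left(F,R \right)} = \frac{1}{4}$ ($Q{\left(F,R \right)} = \frac{1}{3 \cdot 4 - 8} = \frac{1}{12 - 8} = \frac{1}{4}$)
$D{\left(A,B \right)} = -2 + A + B$ ($D{\left(A,B \right)} = -2 + \left(A + B\right) = -2 + A + B$)
$\left(D{\left(12,Y \right)} + Q{\left(4,V \right)}\right)^{2} = \left(\left(-2 + 12 - 8\right) + \frac{1}{4}\right)^{2} = \left(2 + \frac{1}{4}\right)^{2} = \left(\frac{9}{4}\right)^{2} = \frac{81}{16}$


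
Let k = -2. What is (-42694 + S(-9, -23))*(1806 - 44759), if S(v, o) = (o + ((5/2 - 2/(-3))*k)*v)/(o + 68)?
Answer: 82521131788/45 ≈ 1.8338e+9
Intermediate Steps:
S(v, o) = (o - 19*v/3)/(68 + o) (S(v, o) = (o + ((5/2 - 2/(-3))*(-2))*v)/(o + 68) = (o + ((5*(1/2) - 2*(-1/3))*(-2))*v)/(68 + o) = (o + ((5/2 + 2/3)*(-2))*v)/(68 + o) = (o + ((19/6)*(-2))*v)/(68 + o) = (o - 19*v/3)/(68 + o))
(-42694 + S(-9, -23))*(1806 - 44759) = (-42694 + (-23 - 19/3*(-9))/(68 - 23))*(1806 - 44759) = (-42694 + (-23 + 57)/45)*(-42953) = (-42694 + (1/45)*34)*(-42953) = (-42694 + 34/45)*(-42953) = -1921196/45*(-42953) = 82521131788/45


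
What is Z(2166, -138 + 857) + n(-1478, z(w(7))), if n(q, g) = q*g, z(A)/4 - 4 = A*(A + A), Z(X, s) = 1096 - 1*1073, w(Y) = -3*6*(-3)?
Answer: -34502409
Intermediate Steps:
w(Y) = 54 (w(Y) = -18*(-3) = 54)
Z(X, s) = 23 (Z(X, s) = 1096 - 1073 = 23)
z(A) = 16 + 8*A² (z(A) = 16 + 4*(A*(A + A)) = 16 + 4*(A*(2*A)) = 16 + 4*(2*A²) = 16 + 8*A²)
n(q, g) = g*q
Z(2166, -138 + 857) + n(-1478, z(w(7))) = 23 + (16 + 8*54²)*(-1478) = 23 + (16 + 8*2916)*(-1478) = 23 + (16 + 23328)*(-1478) = 23 + 23344*(-1478) = 23 - 34502432 = -34502409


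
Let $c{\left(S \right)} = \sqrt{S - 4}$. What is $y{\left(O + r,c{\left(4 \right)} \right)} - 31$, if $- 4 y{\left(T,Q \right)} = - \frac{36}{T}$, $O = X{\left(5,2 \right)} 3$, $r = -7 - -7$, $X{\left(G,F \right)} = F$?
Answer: $- \frac{59}{2} \approx -29.5$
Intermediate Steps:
$r = 0$ ($r = -7 + 7 = 0$)
$O = 6$ ($O = 2 \cdot 3 = 6$)
$c{\left(S \right)} = \sqrt{-4 + S}$
$y{\left(T,Q \right)} = \frac{9}{T}$ ($y{\left(T,Q \right)} = - \frac{\left(-36\right) \frac{1}{T}}{4} = \frac{9}{T}$)
$y{\left(O + r,c{\left(4 \right)} \right)} - 31 = \frac{9}{6 + 0} - 31 = \frac{9}{6} - 31 = 9 \cdot \frac{1}{6} - 31 = \frac{3}{2} - 31 = - \frac{59}{2}$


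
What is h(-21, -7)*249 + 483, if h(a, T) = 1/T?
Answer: 3132/7 ≈ 447.43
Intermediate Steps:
h(-21, -7)*249 + 483 = 249/(-7) + 483 = -⅐*249 + 483 = -249/7 + 483 = 3132/7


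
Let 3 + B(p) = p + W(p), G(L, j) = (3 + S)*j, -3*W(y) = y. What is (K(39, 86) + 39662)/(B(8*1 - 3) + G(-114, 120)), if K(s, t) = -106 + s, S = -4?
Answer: -118785/359 ≈ -330.88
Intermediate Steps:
W(y) = -y/3
G(L, j) = -j (G(L, j) = (3 - 4)*j = -j)
B(p) = -3 + 2*p/3 (B(p) = -3 + (p - p/3) = -3 + 2*p/3)
(K(39, 86) + 39662)/(B(8*1 - 3) + G(-114, 120)) = ((-106 + 39) + 39662)/((-3 + 2*(8*1 - 3)/3) - 1*120) = (-67 + 39662)/((-3 + 2*(8 - 3)/3) - 120) = 39595/((-3 + (2/3)*5) - 120) = 39595/((-3 + 10/3) - 120) = 39595/(1/3 - 120) = 39595/(-359/3) = 39595*(-3/359) = -118785/359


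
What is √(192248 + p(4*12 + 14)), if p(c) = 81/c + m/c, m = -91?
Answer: 3*√20527797/31 ≈ 438.46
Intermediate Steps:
p(c) = -10/c (p(c) = 81/c - 91/c = -10/c)
√(192248 + p(4*12 + 14)) = √(192248 - 10/(4*12 + 14)) = √(192248 - 10/(48 + 14)) = √(192248 - 10/62) = √(192248 - 10*1/62) = √(192248 - 5/31) = √(5959683/31) = 3*√20527797/31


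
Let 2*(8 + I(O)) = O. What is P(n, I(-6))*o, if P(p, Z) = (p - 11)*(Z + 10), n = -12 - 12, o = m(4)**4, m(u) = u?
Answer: 8960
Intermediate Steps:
I(O) = -8 + O/2
o = 256 (o = 4**4 = 256)
n = -24
P(p, Z) = (-11 + p)*(10 + Z)
P(n, I(-6))*o = (-110 - 11*(-8 + (1/2)*(-6)) + 10*(-24) + (-8 + (1/2)*(-6))*(-24))*256 = (-110 - 11*(-8 - 3) - 240 + (-8 - 3)*(-24))*256 = (-110 - 11*(-11) - 240 - 11*(-24))*256 = (-110 + 121 - 240 + 264)*256 = 35*256 = 8960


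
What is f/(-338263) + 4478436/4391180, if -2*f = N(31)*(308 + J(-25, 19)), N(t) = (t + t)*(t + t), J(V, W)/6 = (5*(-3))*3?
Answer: 458900854787/371343430085 ≈ 1.2358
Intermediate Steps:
J(V, W) = -270 (J(V, W) = 6*((5*(-3))*3) = 6*(-15*3) = 6*(-45) = -270)
N(t) = 4*t² (N(t) = (2*t)*(2*t) = 4*t²)
f = -73036 (f = -4*31²*(308 - 270)/2 = -4*961*38/2 = -1922*38 = -½*146072 = -73036)
f/(-338263) + 4478436/4391180 = -73036/(-338263) + 4478436/4391180 = -73036*(-1/338263) + 4478436*(1/4391180) = 73036/338263 + 1119609/1097795 = 458900854787/371343430085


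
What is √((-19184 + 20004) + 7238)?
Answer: √8058 ≈ 89.766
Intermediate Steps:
√((-19184 + 20004) + 7238) = √(820 + 7238) = √8058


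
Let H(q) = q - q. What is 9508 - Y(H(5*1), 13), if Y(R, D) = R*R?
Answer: 9508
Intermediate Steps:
H(q) = 0
Y(R, D) = R**2
9508 - Y(H(5*1), 13) = 9508 - 1*0**2 = 9508 - 1*0 = 9508 + 0 = 9508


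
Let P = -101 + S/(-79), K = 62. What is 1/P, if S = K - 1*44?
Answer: -79/7997 ≈ -0.0098787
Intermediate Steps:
S = 18 (S = 62 - 1*44 = 62 - 44 = 18)
P = -7997/79 (P = -101 + 18/(-79) = -101 + 18*(-1/79) = -101 - 18/79 = -7997/79 ≈ -101.23)
1/P = 1/(-7997/79) = -79/7997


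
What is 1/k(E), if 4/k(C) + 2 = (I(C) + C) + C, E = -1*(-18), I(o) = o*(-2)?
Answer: -1/2 ≈ -0.50000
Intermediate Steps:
I(o) = -2*o
E = 18
k(C) = -2 (k(C) = 4/(-2 + ((-2*C + C) + C)) = 4/(-2 + (-C + C)) = 4/(-2 + 0) = 4/(-2) = 4*(-1/2) = -2)
1/k(E) = 1/(-2) = -1/2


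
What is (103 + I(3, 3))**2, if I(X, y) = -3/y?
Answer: 10404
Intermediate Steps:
(103 + I(3, 3))**2 = (103 - 3/3)**2 = (103 - 3*1/3)**2 = (103 - 1)**2 = 102**2 = 10404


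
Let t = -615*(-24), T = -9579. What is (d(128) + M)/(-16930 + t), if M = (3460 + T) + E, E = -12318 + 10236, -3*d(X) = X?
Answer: 3533/930 ≈ 3.7989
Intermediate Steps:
d(X) = -X/3
E = -2082
t = 14760
M = -8201 (M = (3460 - 9579) - 2082 = -6119 - 2082 = -8201)
(d(128) + M)/(-16930 + t) = (-⅓*128 - 8201)/(-16930 + 14760) = (-128/3 - 8201)/(-2170) = -24731/3*(-1/2170) = 3533/930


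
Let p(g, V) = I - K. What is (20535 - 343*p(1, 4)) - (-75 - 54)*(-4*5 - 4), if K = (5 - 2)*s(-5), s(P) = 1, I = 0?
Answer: 18468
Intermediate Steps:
K = 3 (K = (5 - 2)*1 = 3*1 = 3)
p(g, V) = -3 (p(g, V) = 0 - 1*3 = 0 - 3 = -3)
(20535 - 343*p(1, 4)) - (-75 - 54)*(-4*5 - 4) = (20535 - 343*(-3)) - (-75 - 54)*(-4*5 - 4) = (20535 - 1*(-1029)) - (-129)*(-20 - 4) = (20535 + 1029) - (-129)*(-24) = 21564 - 1*3096 = 21564 - 3096 = 18468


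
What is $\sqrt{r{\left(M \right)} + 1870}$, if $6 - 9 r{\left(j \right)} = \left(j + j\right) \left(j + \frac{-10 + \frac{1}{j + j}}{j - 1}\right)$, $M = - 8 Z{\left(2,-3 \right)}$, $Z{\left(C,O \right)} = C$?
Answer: $\frac{\sqrt{4723093}}{51} \approx 42.613$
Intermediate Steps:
$M = -16$ ($M = \left(-8\right) 2 = -16$)
$r{\left(j \right)} = \frac{2}{3} - \frac{2 j \left(j + \frac{-10 + \frac{1}{2 j}}{-1 + j}\right)}{9}$ ($r{\left(j \right)} = \frac{2}{3} - \frac{\left(j + j\right) \left(j + \frac{-10 + \frac{1}{j + j}}{j - 1}\right)}{9} = \frac{2}{3} - \frac{2 j \left(j + \frac{-10 + \frac{1}{2 j}}{-1 + j}\right)}{9}$)
$\sqrt{r{\left(M \right)} + 1870} = \sqrt{\frac{-7 - 2 \left(-16\right)^{3} + 2 \left(-16\right)^{2} + 26 \left(-16\right)}{9 \left(-1 - 16\right)} + 1870} = \sqrt{\frac{-7 - -8192 + 2 \cdot 256 - 416}{9 \left(-17\right)} + 1870} = \sqrt{\frac{1}{9} \left(- \frac{1}{17}\right) \left(-7 + 8192 + 512 - 416\right) + 1870} = \sqrt{\frac{1}{9} \left(- \frac{1}{17}\right) 8281 + 1870} = \sqrt{- \frac{8281}{153} + 1870} = \sqrt{\frac{277829}{153}} = \frac{\sqrt{4723093}}{51}$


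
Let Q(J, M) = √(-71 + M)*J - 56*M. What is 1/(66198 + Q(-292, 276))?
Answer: 25371/1278635722 + 73*√205/639317861 ≈ 2.1477e-5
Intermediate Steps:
Q(J, M) = -56*M + J*√(-71 + M) (Q(J, M) = J*√(-71 + M) - 56*M = -56*M + J*√(-71 + M))
1/(66198 + Q(-292, 276)) = 1/(66198 + (-56*276 - 292*√(-71 + 276))) = 1/(66198 + (-15456 - 292*√205)) = 1/(50742 - 292*√205)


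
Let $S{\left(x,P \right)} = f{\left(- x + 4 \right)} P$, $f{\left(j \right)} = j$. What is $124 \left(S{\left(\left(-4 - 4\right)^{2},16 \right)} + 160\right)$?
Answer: $-99200$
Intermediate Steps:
$S{\left(x,P \right)} = P \left(4 - x\right)$ ($S{\left(x,P \right)} = \left(- x + 4\right) P = \left(4 - x\right) P = P \left(4 - x\right)$)
$124 \left(S{\left(\left(-4 - 4\right)^{2},16 \right)} + 160\right) = 124 \left(16 \left(4 - \left(-4 - 4\right)^{2}\right) + 160\right) = 124 \left(16 \left(4 - \left(-8\right)^{2}\right) + 160\right) = 124 \left(16 \left(4 - 64\right) + 160\right) = 124 \left(16 \left(-60\right) + 160\right) = 124 \left(-960 + 160\right) = 124 \left(-800\right) = -99200$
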